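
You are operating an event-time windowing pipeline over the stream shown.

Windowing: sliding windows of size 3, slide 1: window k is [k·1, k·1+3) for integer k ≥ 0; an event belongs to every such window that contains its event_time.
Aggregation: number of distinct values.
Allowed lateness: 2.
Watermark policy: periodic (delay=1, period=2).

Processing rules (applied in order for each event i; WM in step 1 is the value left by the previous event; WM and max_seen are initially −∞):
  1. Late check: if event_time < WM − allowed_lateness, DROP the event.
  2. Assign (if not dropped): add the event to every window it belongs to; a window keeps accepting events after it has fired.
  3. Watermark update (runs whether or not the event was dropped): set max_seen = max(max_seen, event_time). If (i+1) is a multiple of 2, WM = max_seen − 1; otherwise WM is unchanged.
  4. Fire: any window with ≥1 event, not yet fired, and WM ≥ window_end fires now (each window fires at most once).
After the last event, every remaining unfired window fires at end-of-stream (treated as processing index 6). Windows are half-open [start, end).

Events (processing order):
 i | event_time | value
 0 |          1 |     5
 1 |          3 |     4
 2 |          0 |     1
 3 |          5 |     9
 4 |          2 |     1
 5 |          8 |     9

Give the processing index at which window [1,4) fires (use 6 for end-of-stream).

3

i=0 t=1 v=5: → [1,4),[0,3); WM=−∞
i=1 t=3 v=4: → [3,6),[2,5),[1,4); WM=2
i=2 t=0 v=1: → [0,3); WM=2
i=3 t=5 v=9: → [5,8),[4,7),[3,6); WM=4; [0,3) fires=2 [1,4) fires=2
i=4 t=2 v=1: → [2,5),[1,4),[0,3); WM=4
i=5 t=8 v=9: → [8,11),[7,10),[6,9); WM=7; [2,5) fires=2 [3,6) fires=2 [4,7) fires=1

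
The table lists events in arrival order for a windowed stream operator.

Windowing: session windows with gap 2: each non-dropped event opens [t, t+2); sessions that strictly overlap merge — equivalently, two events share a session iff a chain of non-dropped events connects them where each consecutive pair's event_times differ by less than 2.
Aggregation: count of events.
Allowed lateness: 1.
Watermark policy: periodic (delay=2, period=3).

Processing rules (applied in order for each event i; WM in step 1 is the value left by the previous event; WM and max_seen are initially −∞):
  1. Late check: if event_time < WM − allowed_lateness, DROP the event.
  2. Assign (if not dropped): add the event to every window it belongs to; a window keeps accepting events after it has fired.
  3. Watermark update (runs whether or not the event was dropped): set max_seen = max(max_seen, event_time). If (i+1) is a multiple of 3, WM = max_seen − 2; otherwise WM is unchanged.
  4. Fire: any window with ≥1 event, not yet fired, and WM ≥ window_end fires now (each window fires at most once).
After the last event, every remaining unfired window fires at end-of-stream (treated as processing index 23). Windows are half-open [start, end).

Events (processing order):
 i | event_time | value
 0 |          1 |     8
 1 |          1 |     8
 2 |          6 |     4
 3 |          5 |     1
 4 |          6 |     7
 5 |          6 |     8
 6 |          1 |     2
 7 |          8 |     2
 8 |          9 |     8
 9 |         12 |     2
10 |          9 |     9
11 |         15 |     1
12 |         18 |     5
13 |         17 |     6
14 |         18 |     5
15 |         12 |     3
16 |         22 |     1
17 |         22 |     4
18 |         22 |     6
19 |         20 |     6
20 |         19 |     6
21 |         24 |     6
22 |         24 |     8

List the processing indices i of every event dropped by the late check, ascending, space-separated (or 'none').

i=0 t=1 v=8: → [1,3); WM=−∞
i=1 t=1 v=8: → [1,3); WM=−∞
i=2 t=6 v=4: → [6,8); WM=4
i=3 t=5 v=1: → [5,8); WM=4
i=4 t=6 v=7: → [5,8); WM=4
i=5 t=6 v=8: → [5,8); WM=4
i=6 t=1 v=2: DROP (t<4-1); WM=4
i=7 t=8 v=2: → [8,10); WM=4
i=8 t=9 v=8: → [8,11); WM=7
i=9 t=12 v=2: → [12,14); WM=7
i=10 t=9 v=9: → [8,11); WM=7
i=11 t=15 v=1: → [15,17); WM=13
i=12 t=18 v=5: → [18,20); WM=13
i=13 t=17 v=6: → [17,20); WM=13
i=14 t=18 v=5: → [17,20); WM=16
i=15 t=12 v=3: DROP (t<16-1); WM=16
i=16 t=22 v=1: → [22,24); WM=16
i=17 t=22 v=4: → [22,24); WM=20
i=18 t=22 v=6: → [22,24); WM=20
i=19 t=20 v=6: → [20,22); WM=20
i=20 t=19 v=6: → [17,22); WM=20
i=21 t=24 v=6: → [24,26); WM=20
i=22 t=24 v=8: → [24,26); WM=20

6 15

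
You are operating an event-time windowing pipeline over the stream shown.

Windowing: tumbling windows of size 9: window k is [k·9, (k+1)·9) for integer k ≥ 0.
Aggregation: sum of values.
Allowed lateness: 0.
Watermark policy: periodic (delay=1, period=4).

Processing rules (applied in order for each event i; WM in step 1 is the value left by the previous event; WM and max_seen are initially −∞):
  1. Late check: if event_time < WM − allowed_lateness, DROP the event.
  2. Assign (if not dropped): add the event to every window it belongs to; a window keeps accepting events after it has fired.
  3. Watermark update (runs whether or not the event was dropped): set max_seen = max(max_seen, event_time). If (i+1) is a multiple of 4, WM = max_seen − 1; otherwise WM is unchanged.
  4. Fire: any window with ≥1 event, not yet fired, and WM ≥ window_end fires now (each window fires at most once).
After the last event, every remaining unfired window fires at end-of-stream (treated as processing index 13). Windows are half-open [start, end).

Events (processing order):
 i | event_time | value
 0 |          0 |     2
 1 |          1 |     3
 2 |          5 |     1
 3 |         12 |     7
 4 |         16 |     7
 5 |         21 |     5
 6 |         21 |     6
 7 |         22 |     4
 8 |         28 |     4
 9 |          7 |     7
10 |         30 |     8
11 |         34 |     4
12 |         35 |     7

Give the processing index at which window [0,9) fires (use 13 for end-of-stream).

3

i=0 t=0 v=2: → [0,9); WM=−∞
i=1 t=1 v=3: → [0,9); WM=−∞
i=2 t=5 v=1: → [0,9); WM=−∞
i=3 t=12 v=7: → [9,18); WM=11; [0,9) fires=6
i=4 t=16 v=7: → [9,18); WM=11
i=5 t=21 v=5: → [18,27); WM=11
i=6 t=21 v=6: → [18,27); WM=11
i=7 t=22 v=4: → [18,27); WM=21; [9,18) fires=14
i=8 t=28 v=4: → [27,36); WM=21
i=9 t=7 v=7: DROP (t<21-0); WM=21
i=10 t=30 v=8: → [27,36); WM=21
i=11 t=34 v=4: → [27,36); WM=33; [18,27) fires=15
i=12 t=35 v=7: → [27,36); WM=33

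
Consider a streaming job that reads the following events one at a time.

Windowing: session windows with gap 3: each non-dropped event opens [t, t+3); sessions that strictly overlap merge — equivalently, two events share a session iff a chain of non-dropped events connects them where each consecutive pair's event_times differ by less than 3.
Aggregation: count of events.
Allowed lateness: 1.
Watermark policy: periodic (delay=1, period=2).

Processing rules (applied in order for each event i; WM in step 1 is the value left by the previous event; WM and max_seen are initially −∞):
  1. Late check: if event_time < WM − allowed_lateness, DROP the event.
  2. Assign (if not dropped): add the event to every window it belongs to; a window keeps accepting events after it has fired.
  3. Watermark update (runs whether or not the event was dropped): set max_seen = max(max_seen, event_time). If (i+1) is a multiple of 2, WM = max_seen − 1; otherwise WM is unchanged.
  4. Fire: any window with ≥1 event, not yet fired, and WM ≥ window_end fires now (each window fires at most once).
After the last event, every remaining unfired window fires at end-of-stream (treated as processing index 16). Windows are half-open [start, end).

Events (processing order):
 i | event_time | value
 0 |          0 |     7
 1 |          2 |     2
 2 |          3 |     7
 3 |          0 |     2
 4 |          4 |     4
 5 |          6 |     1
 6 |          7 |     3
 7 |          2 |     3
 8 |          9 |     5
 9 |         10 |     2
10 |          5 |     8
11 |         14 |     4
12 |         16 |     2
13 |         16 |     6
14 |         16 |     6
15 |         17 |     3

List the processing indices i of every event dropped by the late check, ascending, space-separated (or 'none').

i=0 t=0 v=7: → [0,3); WM=−∞
i=1 t=2 v=2: → [0,5); WM=1
i=2 t=3 v=7: → [0,6); WM=1
i=3 t=0 v=2: → [0,6); WM=2
i=4 t=4 v=4: → [0,7); WM=2
i=5 t=6 v=1: → [0,9); WM=5
i=6 t=7 v=3: → [0,10); WM=5
i=7 t=2 v=3: DROP (t<5-1); WM=6
i=8 t=9 v=5: → [0,12); WM=6
i=9 t=10 v=2: → [0,13); WM=9
i=10 t=5 v=8: DROP (t<9-1); WM=9
i=11 t=14 v=4: → [14,17); WM=13
i=12 t=16 v=2: → [14,19); WM=13
i=13 t=16 v=6: → [14,19); WM=15
i=14 t=16 v=6: → [14,19); WM=15
i=15 t=17 v=3: → [14,20); WM=16

7 10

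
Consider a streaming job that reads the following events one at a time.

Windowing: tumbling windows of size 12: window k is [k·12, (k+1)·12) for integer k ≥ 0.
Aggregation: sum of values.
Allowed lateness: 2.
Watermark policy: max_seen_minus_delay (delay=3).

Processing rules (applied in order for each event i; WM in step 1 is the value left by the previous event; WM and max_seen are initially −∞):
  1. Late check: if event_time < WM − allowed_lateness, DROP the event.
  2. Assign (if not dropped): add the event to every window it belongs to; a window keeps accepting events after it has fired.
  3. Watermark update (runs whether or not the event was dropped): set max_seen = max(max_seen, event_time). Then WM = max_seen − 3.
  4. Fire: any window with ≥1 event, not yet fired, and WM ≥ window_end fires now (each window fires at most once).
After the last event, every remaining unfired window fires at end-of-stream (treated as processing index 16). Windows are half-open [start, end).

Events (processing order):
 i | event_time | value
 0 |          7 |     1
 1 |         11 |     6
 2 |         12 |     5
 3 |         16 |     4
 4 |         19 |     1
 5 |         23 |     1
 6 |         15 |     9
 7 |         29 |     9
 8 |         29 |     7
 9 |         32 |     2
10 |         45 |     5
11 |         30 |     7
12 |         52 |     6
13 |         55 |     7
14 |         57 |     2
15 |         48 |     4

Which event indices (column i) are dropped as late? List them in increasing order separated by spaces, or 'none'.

6 11 15

i=0 t=7 v=1: → [0,12); WM=4
i=1 t=11 v=6: → [0,12); WM=8
i=2 t=12 v=5: → [12,24); WM=9
i=3 t=16 v=4: → [12,24); WM=13; [0,12) fires=7
i=4 t=19 v=1: → [12,24); WM=16
i=5 t=23 v=1: → [12,24); WM=20
i=6 t=15 v=9: DROP (t<20-2); WM=20
i=7 t=29 v=9: → [24,36); WM=26; [12,24) fires=11
i=8 t=29 v=7: → [24,36); WM=26
i=9 t=32 v=2: → [24,36); WM=29
i=10 t=45 v=5: → [36,48); WM=42; [24,36) fires=18
i=11 t=30 v=7: DROP (t<42-2); WM=42
i=12 t=52 v=6: → [48,60); WM=49; [36,48) fires=5
i=13 t=55 v=7: → [48,60); WM=52
i=14 t=57 v=2: → [48,60); WM=54
i=15 t=48 v=4: DROP (t<54-2); WM=54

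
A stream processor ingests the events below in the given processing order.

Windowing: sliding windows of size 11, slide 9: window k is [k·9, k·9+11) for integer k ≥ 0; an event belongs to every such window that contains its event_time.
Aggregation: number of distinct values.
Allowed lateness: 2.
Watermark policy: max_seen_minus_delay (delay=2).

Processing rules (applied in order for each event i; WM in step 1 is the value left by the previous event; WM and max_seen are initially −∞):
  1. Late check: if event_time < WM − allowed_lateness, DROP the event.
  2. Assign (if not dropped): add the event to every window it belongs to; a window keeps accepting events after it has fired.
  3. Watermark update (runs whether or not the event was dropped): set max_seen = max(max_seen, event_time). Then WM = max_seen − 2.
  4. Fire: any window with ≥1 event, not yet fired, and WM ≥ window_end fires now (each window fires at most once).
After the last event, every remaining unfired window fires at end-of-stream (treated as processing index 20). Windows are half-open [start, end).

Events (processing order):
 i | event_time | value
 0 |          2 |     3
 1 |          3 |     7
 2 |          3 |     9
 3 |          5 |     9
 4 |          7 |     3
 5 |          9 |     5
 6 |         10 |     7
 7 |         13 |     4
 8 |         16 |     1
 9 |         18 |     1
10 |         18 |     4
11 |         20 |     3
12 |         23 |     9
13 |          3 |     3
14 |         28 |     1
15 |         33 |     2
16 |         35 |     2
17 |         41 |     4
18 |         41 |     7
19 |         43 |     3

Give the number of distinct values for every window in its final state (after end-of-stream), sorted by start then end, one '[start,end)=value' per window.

i=0 t=2 v=3: → [0,11); WM=0
i=1 t=3 v=7: → [0,11); WM=1
i=2 t=3 v=9: → [0,11); WM=1
i=3 t=5 v=9: → [0,11); WM=3
i=4 t=7 v=3: → [0,11); WM=5
i=5 t=9 v=5: → [9,20),[0,11); WM=7
i=6 t=10 v=7: → [9,20),[0,11); WM=8
i=7 t=13 v=4: → [9,20); WM=11; [0,11) fires=4
i=8 t=16 v=1: → [9,20); WM=14
i=9 t=18 v=1: → [18,29),[9,20); WM=16
i=10 t=18 v=4: → [18,29),[9,20); WM=16
i=11 t=20 v=3: → [18,29); WM=18
i=12 t=23 v=9: → [18,29); WM=21; [9,20) fires=4
i=13 t=3 v=3: DROP (t<21-2); WM=21
i=14 t=28 v=1: → [27,38),[18,29); WM=26
i=15 t=33 v=2: → [27,38); WM=31; [18,29) fires=4
i=16 t=35 v=2: → [27,38); WM=33
i=17 t=41 v=4: → [36,47); WM=39; [27,38) fires=2
i=18 t=41 v=7: → [36,47); WM=39
i=19 t=43 v=3: → [36,47); WM=41

[0,11)=4 [9,20)=4 [18,29)=4 [27,38)=2 [36,47)=3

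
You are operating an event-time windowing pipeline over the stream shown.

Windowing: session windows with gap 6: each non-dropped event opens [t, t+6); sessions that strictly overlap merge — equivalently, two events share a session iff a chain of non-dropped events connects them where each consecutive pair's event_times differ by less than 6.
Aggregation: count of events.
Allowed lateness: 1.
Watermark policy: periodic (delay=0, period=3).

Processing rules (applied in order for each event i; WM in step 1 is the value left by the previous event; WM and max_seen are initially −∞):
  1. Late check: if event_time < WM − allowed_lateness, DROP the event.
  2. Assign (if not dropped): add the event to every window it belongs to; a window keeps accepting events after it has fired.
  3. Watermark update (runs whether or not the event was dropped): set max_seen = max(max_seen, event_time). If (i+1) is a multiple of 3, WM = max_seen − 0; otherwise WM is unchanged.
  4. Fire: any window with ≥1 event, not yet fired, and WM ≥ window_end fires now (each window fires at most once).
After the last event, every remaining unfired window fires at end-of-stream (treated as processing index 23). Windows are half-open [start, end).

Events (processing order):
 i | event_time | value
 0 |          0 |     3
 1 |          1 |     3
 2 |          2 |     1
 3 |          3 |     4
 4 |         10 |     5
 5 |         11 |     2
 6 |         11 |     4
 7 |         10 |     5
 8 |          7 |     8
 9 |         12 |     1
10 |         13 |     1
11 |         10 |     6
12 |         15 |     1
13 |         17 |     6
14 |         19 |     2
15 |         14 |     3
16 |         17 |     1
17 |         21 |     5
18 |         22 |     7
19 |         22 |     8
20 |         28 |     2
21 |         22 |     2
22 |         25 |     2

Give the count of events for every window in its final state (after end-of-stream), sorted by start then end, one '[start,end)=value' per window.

[0,9)=4 [10,28)=13 [28,34)=1

i=0 t=0 v=3: → [0,6); WM=−∞
i=1 t=1 v=3: → [0,7); WM=−∞
i=2 t=2 v=1: → [0,8); WM=2
i=3 t=3 v=4: → [0,9); WM=2
i=4 t=10 v=5: → [10,16); WM=2
i=5 t=11 v=2: → [10,17); WM=11
i=6 t=11 v=4: → [10,17); WM=11
i=7 t=10 v=5: → [10,17); WM=11
i=8 t=7 v=8: DROP (t<11-1); WM=11
i=9 t=12 v=1: → [10,18); WM=11
i=10 t=13 v=1: → [10,19); WM=11
i=11 t=10 v=6: → [10,19); WM=13
i=12 t=15 v=1: → [10,21); WM=13
i=13 t=17 v=6: → [10,23); WM=13
i=14 t=19 v=2: → [10,25); WM=19
i=15 t=14 v=3: DROP (t<19-1); WM=19
i=16 t=17 v=1: DROP (t<19-1); WM=19
i=17 t=21 v=5: → [10,27); WM=21
i=18 t=22 v=7: → [10,28); WM=21
i=19 t=22 v=8: → [10,28); WM=21
i=20 t=28 v=2: → [28,34); WM=28
i=21 t=22 v=2: DROP (t<28-1); WM=28
i=22 t=25 v=2: DROP (t<28-1); WM=28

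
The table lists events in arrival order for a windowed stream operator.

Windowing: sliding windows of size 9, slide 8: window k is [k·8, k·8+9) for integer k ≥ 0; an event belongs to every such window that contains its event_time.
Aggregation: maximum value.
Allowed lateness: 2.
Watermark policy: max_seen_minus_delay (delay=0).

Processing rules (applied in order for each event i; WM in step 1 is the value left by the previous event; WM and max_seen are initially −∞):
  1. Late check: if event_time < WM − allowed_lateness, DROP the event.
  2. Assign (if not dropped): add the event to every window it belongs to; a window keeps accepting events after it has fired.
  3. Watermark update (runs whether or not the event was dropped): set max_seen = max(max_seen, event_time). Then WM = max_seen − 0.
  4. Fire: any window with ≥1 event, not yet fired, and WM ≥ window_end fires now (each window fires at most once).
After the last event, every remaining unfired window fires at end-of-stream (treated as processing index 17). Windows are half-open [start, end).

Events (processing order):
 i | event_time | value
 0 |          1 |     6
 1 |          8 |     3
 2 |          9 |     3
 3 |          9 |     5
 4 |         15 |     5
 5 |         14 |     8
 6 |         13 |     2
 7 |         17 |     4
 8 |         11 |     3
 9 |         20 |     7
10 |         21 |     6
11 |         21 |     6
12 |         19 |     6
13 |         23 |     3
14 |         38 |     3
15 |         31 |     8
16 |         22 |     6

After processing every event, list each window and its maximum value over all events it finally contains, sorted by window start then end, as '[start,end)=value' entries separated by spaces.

[0,9)=6 [8,17)=8 [16,25)=7 [32,41)=3

i=0 t=1 v=6: → [0,9); WM=1
i=1 t=8 v=3: → [8,17),[0,9); WM=8
i=2 t=9 v=3: → [8,17); WM=9; [0,9) fires=6
i=3 t=9 v=5: → [8,17); WM=9
i=4 t=15 v=5: → [8,17); WM=15
i=5 t=14 v=8: → [8,17); WM=15
i=6 t=13 v=2: → [8,17); WM=15
i=7 t=17 v=4: → [16,25); WM=17; [8,17) fires=8
i=8 t=11 v=3: DROP (t<17-2); WM=17
i=9 t=20 v=7: → [16,25); WM=20
i=10 t=21 v=6: → [16,25); WM=21
i=11 t=21 v=6: → [16,25); WM=21
i=12 t=19 v=6: → [16,25); WM=21
i=13 t=23 v=3: → [16,25); WM=23
i=14 t=38 v=3: → [32,41); WM=38; [16,25) fires=7
i=15 t=31 v=8: DROP (t<38-2); WM=38
i=16 t=22 v=6: DROP (t<38-2); WM=38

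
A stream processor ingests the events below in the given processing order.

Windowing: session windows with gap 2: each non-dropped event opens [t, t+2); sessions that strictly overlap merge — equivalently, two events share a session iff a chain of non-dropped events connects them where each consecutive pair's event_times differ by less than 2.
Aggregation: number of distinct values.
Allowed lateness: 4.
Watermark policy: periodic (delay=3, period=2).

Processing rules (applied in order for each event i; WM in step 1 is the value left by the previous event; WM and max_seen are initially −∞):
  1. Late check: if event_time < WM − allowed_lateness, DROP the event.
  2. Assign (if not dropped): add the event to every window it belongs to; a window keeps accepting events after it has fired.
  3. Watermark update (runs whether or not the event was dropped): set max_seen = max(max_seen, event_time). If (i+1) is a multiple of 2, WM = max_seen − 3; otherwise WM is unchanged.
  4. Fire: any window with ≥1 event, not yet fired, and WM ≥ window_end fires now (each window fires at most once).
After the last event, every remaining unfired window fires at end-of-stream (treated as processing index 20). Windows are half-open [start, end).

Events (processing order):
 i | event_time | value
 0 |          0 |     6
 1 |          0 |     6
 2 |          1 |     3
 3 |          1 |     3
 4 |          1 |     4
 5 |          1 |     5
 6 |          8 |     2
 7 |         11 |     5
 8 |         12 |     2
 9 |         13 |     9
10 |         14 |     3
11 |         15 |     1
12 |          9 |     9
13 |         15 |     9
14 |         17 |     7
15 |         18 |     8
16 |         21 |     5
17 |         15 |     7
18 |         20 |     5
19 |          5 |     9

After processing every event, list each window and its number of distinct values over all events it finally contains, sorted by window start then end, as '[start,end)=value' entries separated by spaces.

[0,3)=4 [8,11)=2 [11,17)=6 [17,20)=2 [20,23)=1

i=0 t=0 v=6: → [0,2); WM=−∞
i=1 t=0 v=6: → [0,2); WM=-3
i=2 t=1 v=3: → [0,3); WM=-3
i=3 t=1 v=3: → [0,3); WM=-2
i=4 t=1 v=4: → [0,3); WM=-2
i=5 t=1 v=5: → [0,3); WM=-2
i=6 t=8 v=2: → [8,10); WM=-2
i=7 t=11 v=5: → [11,13); WM=8
i=8 t=12 v=2: → [11,14); WM=8
i=9 t=13 v=9: → [11,15); WM=10
i=10 t=14 v=3: → [11,16); WM=10
i=11 t=15 v=1: → [11,17); WM=12
i=12 t=9 v=9: → [8,11); WM=12
i=13 t=15 v=9: → [11,17); WM=12
i=14 t=17 v=7: → [17,19); WM=12
i=15 t=18 v=8: → [17,20); WM=15
i=16 t=21 v=5: → [21,23); WM=15
i=17 t=15 v=7: → [11,17); WM=18
i=18 t=20 v=5: → [20,23); WM=18
i=19 t=5 v=9: DROP (t<18-4); WM=18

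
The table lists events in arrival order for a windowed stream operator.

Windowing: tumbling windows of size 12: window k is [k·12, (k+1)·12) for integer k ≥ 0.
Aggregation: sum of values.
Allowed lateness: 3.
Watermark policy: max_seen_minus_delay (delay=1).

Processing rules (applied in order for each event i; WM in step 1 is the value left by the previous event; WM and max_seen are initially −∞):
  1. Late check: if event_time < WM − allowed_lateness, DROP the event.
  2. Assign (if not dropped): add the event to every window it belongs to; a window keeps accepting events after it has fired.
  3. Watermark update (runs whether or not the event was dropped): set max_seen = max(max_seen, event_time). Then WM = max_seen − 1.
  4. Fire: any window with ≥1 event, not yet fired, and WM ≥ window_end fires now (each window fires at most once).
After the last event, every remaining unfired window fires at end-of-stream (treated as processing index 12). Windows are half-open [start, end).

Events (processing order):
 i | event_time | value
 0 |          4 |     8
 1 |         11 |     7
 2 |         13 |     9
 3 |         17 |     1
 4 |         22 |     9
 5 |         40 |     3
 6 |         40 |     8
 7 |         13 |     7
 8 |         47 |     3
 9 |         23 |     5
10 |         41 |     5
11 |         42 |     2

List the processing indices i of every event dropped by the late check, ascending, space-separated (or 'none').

i=0 t=4 v=8: → [0,12); WM=3
i=1 t=11 v=7: → [0,12); WM=10
i=2 t=13 v=9: → [12,24); WM=12; [0,12) fires=15
i=3 t=17 v=1: → [12,24); WM=16
i=4 t=22 v=9: → [12,24); WM=21
i=5 t=40 v=3: → [36,48); WM=39; [12,24) fires=19
i=6 t=40 v=8: → [36,48); WM=39
i=7 t=13 v=7: DROP (t<39-3); WM=39
i=8 t=47 v=3: → [36,48); WM=46
i=9 t=23 v=5: DROP (t<46-3); WM=46
i=10 t=41 v=5: DROP (t<46-3); WM=46
i=11 t=42 v=2: DROP (t<46-3); WM=46

7 9 10 11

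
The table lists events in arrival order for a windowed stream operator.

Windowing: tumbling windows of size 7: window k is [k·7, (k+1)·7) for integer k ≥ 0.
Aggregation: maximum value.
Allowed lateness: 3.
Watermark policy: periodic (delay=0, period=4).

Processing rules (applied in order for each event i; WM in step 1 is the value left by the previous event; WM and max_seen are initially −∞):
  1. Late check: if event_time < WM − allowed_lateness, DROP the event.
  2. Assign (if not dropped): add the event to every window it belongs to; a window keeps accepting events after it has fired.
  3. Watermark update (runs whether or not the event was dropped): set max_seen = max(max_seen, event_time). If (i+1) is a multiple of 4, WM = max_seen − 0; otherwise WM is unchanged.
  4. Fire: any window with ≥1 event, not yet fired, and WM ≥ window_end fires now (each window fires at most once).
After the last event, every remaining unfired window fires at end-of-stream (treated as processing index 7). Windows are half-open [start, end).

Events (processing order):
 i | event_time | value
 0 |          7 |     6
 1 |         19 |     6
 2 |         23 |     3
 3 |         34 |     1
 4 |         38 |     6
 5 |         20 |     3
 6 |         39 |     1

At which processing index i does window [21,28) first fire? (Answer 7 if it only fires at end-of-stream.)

3

i=0 t=7 v=6: → [7,14); WM=−∞
i=1 t=19 v=6: → [14,21); WM=−∞
i=2 t=23 v=3: → [21,28); WM=−∞
i=3 t=34 v=1: → [28,35); WM=34; [7,14) fires=6 [14,21) fires=6 [21,28) fires=3
i=4 t=38 v=6: → [35,42); WM=34
i=5 t=20 v=3: DROP (t<34-3); WM=34
i=6 t=39 v=1: → [35,42); WM=34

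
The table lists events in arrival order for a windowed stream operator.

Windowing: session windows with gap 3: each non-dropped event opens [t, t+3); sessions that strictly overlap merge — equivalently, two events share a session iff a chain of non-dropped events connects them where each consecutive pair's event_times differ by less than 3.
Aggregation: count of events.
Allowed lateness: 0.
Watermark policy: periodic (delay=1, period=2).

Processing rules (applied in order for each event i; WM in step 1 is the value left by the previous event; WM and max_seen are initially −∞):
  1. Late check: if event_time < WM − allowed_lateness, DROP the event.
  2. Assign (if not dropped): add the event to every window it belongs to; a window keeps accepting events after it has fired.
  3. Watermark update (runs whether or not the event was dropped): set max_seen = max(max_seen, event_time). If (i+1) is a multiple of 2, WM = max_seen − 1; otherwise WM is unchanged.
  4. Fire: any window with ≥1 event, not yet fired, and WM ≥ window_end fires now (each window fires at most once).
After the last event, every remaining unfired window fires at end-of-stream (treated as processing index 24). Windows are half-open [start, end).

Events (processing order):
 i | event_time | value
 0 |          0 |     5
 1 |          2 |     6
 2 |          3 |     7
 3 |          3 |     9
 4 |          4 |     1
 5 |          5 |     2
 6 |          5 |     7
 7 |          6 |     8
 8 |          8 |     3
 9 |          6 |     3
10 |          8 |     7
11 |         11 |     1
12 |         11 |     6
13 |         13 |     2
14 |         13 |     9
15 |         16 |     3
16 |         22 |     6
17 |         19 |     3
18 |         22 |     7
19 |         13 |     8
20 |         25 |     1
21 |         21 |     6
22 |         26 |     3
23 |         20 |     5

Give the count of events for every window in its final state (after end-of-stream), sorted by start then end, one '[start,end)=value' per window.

[0,11)=11 [11,16)=4 [16,19)=1 [19,25)=4 [25,29)=2

i=0 t=0 v=5: → [0,3); WM=−∞
i=1 t=2 v=6: → [0,5); WM=1
i=2 t=3 v=7: → [0,6); WM=1
i=3 t=3 v=9: → [0,6); WM=2
i=4 t=4 v=1: → [0,7); WM=2
i=5 t=5 v=2: → [0,8); WM=4
i=6 t=5 v=7: → [0,8); WM=4
i=7 t=6 v=8: → [0,9); WM=5
i=8 t=8 v=3: → [0,11); WM=5
i=9 t=6 v=3: → [0,11); WM=7
i=10 t=8 v=7: → [0,11); WM=7
i=11 t=11 v=1: → [11,14); WM=10
i=12 t=11 v=6: → [11,14); WM=10
i=13 t=13 v=2: → [11,16); WM=12
i=14 t=13 v=9: → [11,16); WM=12
i=15 t=16 v=3: → [16,19); WM=15
i=16 t=22 v=6: → [22,25); WM=15
i=17 t=19 v=3: → [19,22); WM=21
i=18 t=22 v=7: → [22,25); WM=21
i=19 t=13 v=8: DROP (t<21-0); WM=21
i=20 t=25 v=1: → [25,28); WM=21
i=21 t=21 v=6: → [19,25); WM=24
i=22 t=26 v=3: → [25,29); WM=24
i=23 t=20 v=5: DROP (t<24-0); WM=25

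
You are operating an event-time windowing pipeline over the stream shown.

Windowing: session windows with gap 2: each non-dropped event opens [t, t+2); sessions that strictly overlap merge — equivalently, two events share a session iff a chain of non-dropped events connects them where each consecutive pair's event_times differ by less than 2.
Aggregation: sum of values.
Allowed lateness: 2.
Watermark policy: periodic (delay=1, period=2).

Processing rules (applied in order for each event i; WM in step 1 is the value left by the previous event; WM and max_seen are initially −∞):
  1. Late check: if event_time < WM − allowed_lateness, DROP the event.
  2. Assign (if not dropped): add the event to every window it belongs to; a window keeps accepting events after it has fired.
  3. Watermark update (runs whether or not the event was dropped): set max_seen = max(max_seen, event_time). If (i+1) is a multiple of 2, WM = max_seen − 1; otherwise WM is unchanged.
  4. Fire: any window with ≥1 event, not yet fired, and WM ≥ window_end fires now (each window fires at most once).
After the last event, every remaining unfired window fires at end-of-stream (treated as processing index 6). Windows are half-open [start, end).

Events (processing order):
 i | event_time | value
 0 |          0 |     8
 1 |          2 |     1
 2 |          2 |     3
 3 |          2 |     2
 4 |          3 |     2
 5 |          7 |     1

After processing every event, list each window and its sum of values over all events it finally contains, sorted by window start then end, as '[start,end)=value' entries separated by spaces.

[0,2)=8 [2,5)=8 [7,9)=1

i=0 t=0 v=8: → [0,2); WM=−∞
i=1 t=2 v=1: → [2,4); WM=1
i=2 t=2 v=3: → [2,4); WM=1
i=3 t=2 v=2: → [2,4); WM=1
i=4 t=3 v=2: → [2,5); WM=1
i=5 t=7 v=1: → [7,9); WM=6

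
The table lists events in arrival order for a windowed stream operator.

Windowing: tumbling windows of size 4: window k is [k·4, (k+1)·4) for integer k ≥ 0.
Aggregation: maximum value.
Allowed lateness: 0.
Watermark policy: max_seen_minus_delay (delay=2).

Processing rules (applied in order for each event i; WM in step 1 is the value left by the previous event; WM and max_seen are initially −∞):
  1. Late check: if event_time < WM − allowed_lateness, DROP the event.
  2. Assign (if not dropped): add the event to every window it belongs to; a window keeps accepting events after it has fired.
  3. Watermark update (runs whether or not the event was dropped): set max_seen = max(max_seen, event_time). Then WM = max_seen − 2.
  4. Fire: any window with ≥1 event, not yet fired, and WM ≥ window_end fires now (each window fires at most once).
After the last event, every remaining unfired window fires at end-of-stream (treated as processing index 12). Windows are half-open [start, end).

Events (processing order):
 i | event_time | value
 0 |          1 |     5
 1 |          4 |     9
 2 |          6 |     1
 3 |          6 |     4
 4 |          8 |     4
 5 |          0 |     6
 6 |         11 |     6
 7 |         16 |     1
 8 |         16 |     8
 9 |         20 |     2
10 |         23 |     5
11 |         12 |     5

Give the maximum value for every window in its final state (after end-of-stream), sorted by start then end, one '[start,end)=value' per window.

[0,4)=5 [4,8)=9 [8,12)=6 [16,20)=8 [20,24)=5

i=0 t=1 v=5: → [0,4); WM=-1
i=1 t=4 v=9: → [4,8); WM=2
i=2 t=6 v=1: → [4,8); WM=4; [0,4) fires=5
i=3 t=6 v=4: → [4,8); WM=4
i=4 t=8 v=4: → [8,12); WM=6
i=5 t=0 v=6: DROP (t<6-0); WM=6
i=6 t=11 v=6: → [8,12); WM=9; [4,8) fires=9
i=7 t=16 v=1: → [16,20); WM=14; [8,12) fires=6
i=8 t=16 v=8: → [16,20); WM=14
i=9 t=20 v=2: → [20,24); WM=18
i=10 t=23 v=5: → [20,24); WM=21; [16,20) fires=8
i=11 t=12 v=5: DROP (t<21-0); WM=21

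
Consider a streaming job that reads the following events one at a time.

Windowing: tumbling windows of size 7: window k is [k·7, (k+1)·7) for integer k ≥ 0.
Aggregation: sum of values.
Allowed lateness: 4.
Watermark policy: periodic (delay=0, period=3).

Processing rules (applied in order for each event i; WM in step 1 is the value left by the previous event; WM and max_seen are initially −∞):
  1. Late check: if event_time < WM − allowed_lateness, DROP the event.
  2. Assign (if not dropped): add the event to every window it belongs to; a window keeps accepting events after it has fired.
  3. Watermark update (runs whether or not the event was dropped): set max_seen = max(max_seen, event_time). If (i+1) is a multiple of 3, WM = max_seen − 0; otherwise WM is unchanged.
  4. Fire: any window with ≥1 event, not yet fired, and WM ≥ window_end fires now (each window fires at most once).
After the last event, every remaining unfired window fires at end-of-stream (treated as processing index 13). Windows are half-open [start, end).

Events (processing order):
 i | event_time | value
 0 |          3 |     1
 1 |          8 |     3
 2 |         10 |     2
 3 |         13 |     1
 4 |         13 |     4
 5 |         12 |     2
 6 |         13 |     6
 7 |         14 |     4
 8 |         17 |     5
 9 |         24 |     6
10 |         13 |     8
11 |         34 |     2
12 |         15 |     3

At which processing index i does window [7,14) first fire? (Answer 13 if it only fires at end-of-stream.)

i=0 t=3 v=1: → [0,7); WM=−∞
i=1 t=8 v=3: → [7,14); WM=−∞
i=2 t=10 v=2: → [7,14); WM=10; [0,7) fires=1
i=3 t=13 v=1: → [7,14); WM=10
i=4 t=13 v=4: → [7,14); WM=10
i=5 t=12 v=2: → [7,14); WM=13
i=6 t=13 v=6: → [7,14); WM=13
i=7 t=14 v=4: → [14,21); WM=13
i=8 t=17 v=5: → [14,21); WM=17; [7,14) fires=18
i=9 t=24 v=6: → [21,28); WM=17
i=10 t=13 v=8: → [7,14); WM=17
i=11 t=34 v=2: → [28,35); WM=34; [14,21) fires=9 [21,28) fires=6
i=12 t=15 v=3: DROP (t<34-4); WM=34

8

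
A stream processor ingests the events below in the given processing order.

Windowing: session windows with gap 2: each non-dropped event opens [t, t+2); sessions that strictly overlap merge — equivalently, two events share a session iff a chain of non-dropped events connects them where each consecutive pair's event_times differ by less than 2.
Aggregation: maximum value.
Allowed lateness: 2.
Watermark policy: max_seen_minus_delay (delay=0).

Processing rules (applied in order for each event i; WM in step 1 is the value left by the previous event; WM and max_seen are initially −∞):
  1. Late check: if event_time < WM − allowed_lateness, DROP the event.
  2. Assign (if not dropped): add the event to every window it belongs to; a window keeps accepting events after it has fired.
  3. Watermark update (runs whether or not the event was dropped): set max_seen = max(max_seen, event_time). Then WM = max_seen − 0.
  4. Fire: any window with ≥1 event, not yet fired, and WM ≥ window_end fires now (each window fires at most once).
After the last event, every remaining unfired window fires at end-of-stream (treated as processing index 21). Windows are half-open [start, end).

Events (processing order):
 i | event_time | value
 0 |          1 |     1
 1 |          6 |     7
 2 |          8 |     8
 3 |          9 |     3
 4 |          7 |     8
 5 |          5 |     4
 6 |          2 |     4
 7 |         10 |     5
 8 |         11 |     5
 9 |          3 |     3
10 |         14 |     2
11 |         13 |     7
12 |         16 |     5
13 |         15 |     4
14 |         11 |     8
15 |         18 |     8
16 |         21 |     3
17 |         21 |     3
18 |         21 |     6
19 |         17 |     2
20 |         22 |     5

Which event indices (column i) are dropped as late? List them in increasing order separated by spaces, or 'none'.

5 6 9 14 19

i=0 t=1 v=1: → [1,3); WM=1
i=1 t=6 v=7: → [6,8); WM=6
i=2 t=8 v=8: → [8,10); WM=8
i=3 t=9 v=3: → [8,11); WM=9
i=4 t=7 v=8: → [6,11); WM=9
i=5 t=5 v=4: DROP (t<9-2); WM=9
i=6 t=2 v=4: DROP (t<9-2); WM=9
i=7 t=10 v=5: → [6,12); WM=10
i=8 t=11 v=5: → [6,13); WM=11
i=9 t=3 v=3: DROP (t<11-2); WM=11
i=10 t=14 v=2: → [14,16); WM=14
i=11 t=13 v=7: → [13,16); WM=14
i=12 t=16 v=5: → [16,18); WM=16
i=13 t=15 v=4: → [13,18); WM=16
i=14 t=11 v=8: DROP (t<16-2); WM=16
i=15 t=18 v=8: → [18,20); WM=18
i=16 t=21 v=3: → [21,23); WM=21
i=17 t=21 v=3: → [21,23); WM=21
i=18 t=21 v=6: → [21,23); WM=21
i=19 t=17 v=2: DROP (t<21-2); WM=21
i=20 t=22 v=5: → [21,24); WM=22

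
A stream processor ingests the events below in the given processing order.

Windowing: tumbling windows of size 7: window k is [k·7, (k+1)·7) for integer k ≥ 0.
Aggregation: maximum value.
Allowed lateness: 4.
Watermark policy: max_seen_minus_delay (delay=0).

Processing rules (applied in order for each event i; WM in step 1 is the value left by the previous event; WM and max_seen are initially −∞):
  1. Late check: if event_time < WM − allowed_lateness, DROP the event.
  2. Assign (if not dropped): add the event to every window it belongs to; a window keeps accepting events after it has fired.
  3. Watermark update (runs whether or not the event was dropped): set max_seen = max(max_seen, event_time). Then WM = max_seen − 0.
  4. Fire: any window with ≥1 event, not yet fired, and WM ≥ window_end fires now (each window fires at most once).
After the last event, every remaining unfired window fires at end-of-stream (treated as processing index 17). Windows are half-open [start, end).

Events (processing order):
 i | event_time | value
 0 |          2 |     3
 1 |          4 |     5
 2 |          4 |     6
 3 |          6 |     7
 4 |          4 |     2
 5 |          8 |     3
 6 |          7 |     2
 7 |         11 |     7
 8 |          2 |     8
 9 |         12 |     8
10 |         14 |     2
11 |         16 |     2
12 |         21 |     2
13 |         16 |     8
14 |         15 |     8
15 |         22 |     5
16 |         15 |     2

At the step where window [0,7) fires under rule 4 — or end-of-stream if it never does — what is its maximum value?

7

i=0 t=2 v=3: → [0,7); WM=2
i=1 t=4 v=5: → [0,7); WM=4
i=2 t=4 v=6: → [0,7); WM=4
i=3 t=6 v=7: → [0,7); WM=6
i=4 t=4 v=2: → [0,7); WM=6
i=5 t=8 v=3: → [7,14); WM=8; [0,7) fires=7
i=6 t=7 v=2: → [7,14); WM=8
i=7 t=11 v=7: → [7,14); WM=11
i=8 t=2 v=8: DROP (t<11-4); WM=11
i=9 t=12 v=8: → [7,14); WM=12
i=10 t=14 v=2: → [14,21); WM=14; [7,14) fires=8
i=11 t=16 v=2: → [14,21); WM=16
i=12 t=21 v=2: → [21,28); WM=21; [14,21) fires=2
i=13 t=16 v=8: DROP (t<21-4); WM=21
i=14 t=15 v=8: DROP (t<21-4); WM=21
i=15 t=22 v=5: → [21,28); WM=22
i=16 t=15 v=2: DROP (t<22-4); WM=22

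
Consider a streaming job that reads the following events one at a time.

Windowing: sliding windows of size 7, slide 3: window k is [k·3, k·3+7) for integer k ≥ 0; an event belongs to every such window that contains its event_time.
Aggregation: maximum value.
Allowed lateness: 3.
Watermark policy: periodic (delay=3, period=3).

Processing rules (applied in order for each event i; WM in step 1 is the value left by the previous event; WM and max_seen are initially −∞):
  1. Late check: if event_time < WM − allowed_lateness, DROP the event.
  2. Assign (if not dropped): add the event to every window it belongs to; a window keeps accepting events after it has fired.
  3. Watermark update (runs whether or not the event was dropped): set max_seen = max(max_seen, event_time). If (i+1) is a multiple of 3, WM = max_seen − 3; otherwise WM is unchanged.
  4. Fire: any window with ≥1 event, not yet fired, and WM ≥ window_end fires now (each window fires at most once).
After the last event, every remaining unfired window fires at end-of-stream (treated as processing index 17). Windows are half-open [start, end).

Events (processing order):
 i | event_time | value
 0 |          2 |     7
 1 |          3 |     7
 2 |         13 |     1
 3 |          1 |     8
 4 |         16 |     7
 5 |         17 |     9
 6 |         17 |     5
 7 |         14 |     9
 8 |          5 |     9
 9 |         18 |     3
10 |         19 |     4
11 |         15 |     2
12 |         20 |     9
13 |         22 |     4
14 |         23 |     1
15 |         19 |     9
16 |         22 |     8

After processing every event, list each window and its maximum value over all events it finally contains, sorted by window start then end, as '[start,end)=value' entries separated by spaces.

i=0 t=2 v=7: → [0,7); WM=−∞
i=1 t=3 v=7: → [3,10),[0,7); WM=−∞
i=2 t=13 v=1: → [12,19),[9,16); WM=10; [0,7) fires=7 [3,10) fires=7
i=3 t=1 v=8: DROP (t<10-3); WM=10
i=4 t=16 v=7: → [15,22),[12,19); WM=10
i=5 t=17 v=9: → [15,22),[12,19); WM=14
i=6 t=17 v=5: → [15,22),[12,19); WM=14
i=7 t=14 v=9: → [12,19),[9,16); WM=14
i=8 t=5 v=9: DROP (t<14-3); WM=14
i=9 t=18 v=3: → [18,25),[15,22),[12,19); WM=14
i=10 t=19 v=4: → [18,25),[15,22); WM=14
i=11 t=15 v=2: → [15,22),[12,19),[9,16); WM=16; [9,16) fires=9
i=12 t=20 v=9: → [18,25),[15,22); WM=16
i=13 t=22 v=4: → [21,28),[18,25); WM=16
i=14 t=23 v=1: → [21,28),[18,25); WM=20; [12,19) fires=9
i=15 t=19 v=9: → [18,25),[15,22); WM=20
i=16 t=22 v=8: → [21,28),[18,25); WM=20

[0,7)=7 [3,10)=7 [9,16)=9 [12,19)=9 [15,22)=9 [18,25)=9 [21,28)=8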